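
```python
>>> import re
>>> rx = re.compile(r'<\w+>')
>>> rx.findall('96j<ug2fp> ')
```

['<ug2fp>']

Matches: at [3:10] → '<ug2fp>'.
`findall` yields the raw match text (1 of them) because the pattern has no groups.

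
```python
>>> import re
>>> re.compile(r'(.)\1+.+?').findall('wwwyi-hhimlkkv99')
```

`\1` has to match the exact text group 1 already captured.
Scanning left to right: at [0:4] match 'wwwy', group 1 = 'w'; at [6:9] match 'hhi', group 1 = 'h'; at [11:14] match 'kkv', group 1 = 'k'.
Because there's exactly one group, `findall` drops the full match and keeps group 1 from each hit.

['w', 'h', 'k']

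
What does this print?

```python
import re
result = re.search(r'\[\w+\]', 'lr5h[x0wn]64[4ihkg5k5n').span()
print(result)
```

The match spans [4:10] → '[x0wn]'.

(4, 10)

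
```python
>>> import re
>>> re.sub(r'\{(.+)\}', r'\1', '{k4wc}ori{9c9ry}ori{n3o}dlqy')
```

'k4wc}ori{9c9ry}ori{n3odlqy'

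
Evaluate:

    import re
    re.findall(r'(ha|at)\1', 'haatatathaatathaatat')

['at', 'at', 'at']

`\1` is not a pattern — it's the concrete string captured by group 1, re-applied verbatim.
Because there's exactly one group, `findall` drops the full match and keeps group 1 from each hit.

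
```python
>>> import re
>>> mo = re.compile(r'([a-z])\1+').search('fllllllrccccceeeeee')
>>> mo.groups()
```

('l',)

The match spans [1:7] → 'llllll'.
Captured: group 1 = 'l'.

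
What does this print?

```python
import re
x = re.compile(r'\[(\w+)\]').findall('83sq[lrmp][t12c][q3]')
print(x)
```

Matches: at [4:10] match '[lrmp]', group 1 = 'lrmp'; at [10:16] match '[t12c]', group 1 = 't12c'; at [16:20] match '[q3]', group 1 = 'q3'.
With a single group, `findall` returns only what that group captured — 3 items.

['lrmp', 't12c', 'q3']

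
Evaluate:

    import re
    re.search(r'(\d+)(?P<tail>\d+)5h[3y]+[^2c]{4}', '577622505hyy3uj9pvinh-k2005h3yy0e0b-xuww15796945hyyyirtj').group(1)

This matches one or more of a digit (captured); then one or more of a digit (captured as 'tail'); then the literal '5h', then one or more of one of [3y], then exactly 4 of any character except [2c].
`re.search` tries every starting position until one works.
The match spans [0:17] → '577622505hyy3uj9p'.
Captured: group 1 = '5776225', group 2 = '0'.

'5776225'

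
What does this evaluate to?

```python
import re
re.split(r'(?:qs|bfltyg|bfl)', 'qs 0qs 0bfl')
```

['', ' 0', ' 0', '']

`split` removes every match and returns the 4 fragments in between.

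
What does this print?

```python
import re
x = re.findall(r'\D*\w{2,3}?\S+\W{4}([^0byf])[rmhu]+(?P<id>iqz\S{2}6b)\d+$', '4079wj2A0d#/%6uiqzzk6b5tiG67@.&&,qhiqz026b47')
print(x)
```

[('q', 'iqz026b')]

`findall` packs the 2 group values into a tuple for every match.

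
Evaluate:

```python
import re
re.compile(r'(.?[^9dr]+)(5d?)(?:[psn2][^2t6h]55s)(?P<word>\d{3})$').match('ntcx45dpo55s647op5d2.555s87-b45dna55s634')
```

Pattern: optionally any character, then one or more of any character except [9dr] (captured); then a literal '5', then optionally the literal 'd' (captured); then one of [psn2], then any character except [2t6h], then the literal '55s' (non-capturing group); then exactly 3 of a digit (captured as 'word'); then anchored at the end.
`re.match` won't scan ahead — the pattern has to work from the very first character.
Here the string doesn't start with a match, so the call returns None.

None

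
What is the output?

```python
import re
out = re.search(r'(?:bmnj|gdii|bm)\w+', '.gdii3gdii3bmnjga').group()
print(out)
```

gdii3gdii3bmnjga

`search` walks the string left to right and returns the first match it finds.
The match spans [1:17] → 'gdii3gdii3bmnjga'.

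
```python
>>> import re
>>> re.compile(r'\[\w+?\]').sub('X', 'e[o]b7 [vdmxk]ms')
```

'eXb7 Xms'

Matches: at [1:4] → '[o]'; at [7:14] → '[vdmxk]'.
Each match is replaced by 'X'.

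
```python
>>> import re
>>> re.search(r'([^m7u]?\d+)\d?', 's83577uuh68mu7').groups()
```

('s83577',)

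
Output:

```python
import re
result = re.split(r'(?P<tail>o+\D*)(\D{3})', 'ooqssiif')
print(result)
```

The pattern matches one or more of the literal 'o', then zero or more of a non-digit (captured as 'tail'); then exactly 3 of a non-digit (captured).
Matches to split on: at [0:8] → 'ooqssiif'.
With a capturing group present, the delimiter's captured portion is kept in the result list.

['', 'ooqss', 'iif', '']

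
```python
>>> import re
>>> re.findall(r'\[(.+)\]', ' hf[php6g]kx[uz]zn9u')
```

['php6g]kx[uz']

`findall` collects group 1 from the one match (1 total).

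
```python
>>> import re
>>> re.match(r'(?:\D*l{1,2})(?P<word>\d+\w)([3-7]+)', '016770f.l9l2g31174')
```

None

Pattern: zero or more of a non-digit, then 1 to 2 of the literal 'l' (non-capturing group); then one or more of a digit, then a word character (captured as 'word'); then one or more of a character in [3-7] (captured).
`re.match` only tries the pattern at the start of the string.
Here the string doesn't start with a match, so the call returns None.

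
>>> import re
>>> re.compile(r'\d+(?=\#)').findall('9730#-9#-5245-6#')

['9730', '9', '6']

Because the assertion is zero-width, the text it checks is not consumed and won't appear in the result.
No capturing groups, so `findall` returns the 3 full match strings.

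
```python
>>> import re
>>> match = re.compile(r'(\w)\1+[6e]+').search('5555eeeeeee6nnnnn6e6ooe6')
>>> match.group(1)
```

`\1` has to match the exact text group 1 already captured.
`re.search` scans for the first position where the pattern succeeds.
The match spans [0:12] → '5555eeeeeee6'.
Captured: group 1 = '5'.

'5'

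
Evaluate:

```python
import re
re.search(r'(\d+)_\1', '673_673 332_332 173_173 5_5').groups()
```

('673',)

`\1` has to match the exact text group 1 already captured.
`re.search` tries every starting position until one works.
The match spans [0:7] → '673_673'.
Captured: group 1 = '673'.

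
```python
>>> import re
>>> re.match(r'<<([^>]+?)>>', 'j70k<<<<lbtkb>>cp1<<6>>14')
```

`re.match` only tries the pattern at the start of the string.
Here the pattern fails at index 0, so the call returns None.

None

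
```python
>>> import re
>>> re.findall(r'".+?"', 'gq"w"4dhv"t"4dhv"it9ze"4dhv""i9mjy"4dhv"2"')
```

Lazy quantifiers expand one character at a time until the remainder of the pattern can match.
No capturing groups, so `findall` returns the 5 full match strings.

['"w"', '"t"', '"it9ze"', '""i9mjy"', '"2"']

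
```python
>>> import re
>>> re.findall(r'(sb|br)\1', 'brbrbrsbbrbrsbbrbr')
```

['br', 'br', 'br']

`\1` is not a pattern — it's the concrete string captured by group 1, re-applied verbatim.
Matches: at [0:4] match 'brbr', group 1 = 'br'; at [8:12] match 'brbr', group 1 = 'br'; at [14:18] match 'brbr', group 1 = 'br'.
`findall` collects group 1 from each match (3 total).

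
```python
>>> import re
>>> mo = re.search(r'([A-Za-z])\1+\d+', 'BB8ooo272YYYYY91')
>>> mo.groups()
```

('B',)

After group 1 captures some text, `\1` only succeeds where that same text appears again.
`re.search` scans for the first position where the pattern succeeds.
The match spans [0:3] → 'BB8'.
Captured: group 1 = 'B'.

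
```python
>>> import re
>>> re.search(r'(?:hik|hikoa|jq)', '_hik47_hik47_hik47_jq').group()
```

'hik'

The match spans [1:4] → 'hik'.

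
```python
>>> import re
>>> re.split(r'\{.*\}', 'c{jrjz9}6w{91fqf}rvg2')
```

['c', 'rvg2']

Splitting on the pattern gives 2 pieces.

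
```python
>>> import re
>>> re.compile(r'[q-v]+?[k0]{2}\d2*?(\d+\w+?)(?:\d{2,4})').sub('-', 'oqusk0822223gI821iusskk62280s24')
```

This matches one or more of a character in [q-v] (lazy); then exactly 2 of one of [k0], then a digit, then zero or more of the literal '2' (lazy); then one or more of a digit, then one or more of a word character (lazy) (captured); then 2 to 4 of a digit (non-capturing group).
With the lazy modifier that quantifier settles for the fewest repetitions that let the rest of the pattern succeed (the atoms after it are unaffected and can still be greedy).
Matches: at [1:17] → 'qusk0822223gI821'; at [18:31] → 'usskk62280s24'.
Each match is replaced by '-'.

'o-i-'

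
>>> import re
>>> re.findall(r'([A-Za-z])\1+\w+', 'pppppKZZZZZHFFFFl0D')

The backreference `\1` re-matches whatever the first group consumed, character for character.
With a single group, `findall` returns only what that group captured — 1 item.

['p']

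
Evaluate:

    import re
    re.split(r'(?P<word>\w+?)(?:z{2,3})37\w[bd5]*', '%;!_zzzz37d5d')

This matches one or more of a word character (lazy) (captured as 'word'); then 2 to 3 of a literal 'z' (non-capturing group); then the literal '37', then a word character, then zero or more of one of [bd5].
Lazy quantifiers expand one character at a time until the remainder of the pattern can match.
Matches to split on: at [3:13] → '_zzzz37d5d'.
Because the pattern has a capturing group, `split` also inserts each captured text between the pieces.

['%;!', '_z', '']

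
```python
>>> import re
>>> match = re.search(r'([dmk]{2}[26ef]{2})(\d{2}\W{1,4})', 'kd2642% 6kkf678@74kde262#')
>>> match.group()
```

The match spans [0:8] → 'kd2642% '.

'kd2642% '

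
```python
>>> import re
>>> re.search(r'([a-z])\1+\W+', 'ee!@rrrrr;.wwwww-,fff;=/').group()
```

'ee!@'

`\1` is not a pattern — it's the concrete string captured by group 1, re-applied verbatim.
`re.search` scans for the first position where the pattern succeeds.
The match spans [0:4] → 'ee!@'.
Captured: group 1 = 'e'.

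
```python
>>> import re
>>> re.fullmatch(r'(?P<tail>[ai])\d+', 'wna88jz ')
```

None

Pattern: one of [ai] (captured as 'tail'); then one or more of a digit.
`fullmatch` succeeds only if the pattern covers the string from start to end.
Here there's no way to consume every character, so the call returns None.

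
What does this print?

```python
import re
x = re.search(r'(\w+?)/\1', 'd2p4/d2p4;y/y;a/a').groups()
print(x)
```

The match spans [0:9] → 'd2p4/d2p4'.
Captured: group 1 = 'd2p4'.

('d2p4',)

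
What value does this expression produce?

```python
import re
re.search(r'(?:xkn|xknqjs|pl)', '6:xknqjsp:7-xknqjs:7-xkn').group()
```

Alternation tries branches left to right and keeps the first one that lets the overall match succeed at that position.
`re.search` tries every starting position until one works.
The match spans [2:5] → 'xkn'.

'xkn'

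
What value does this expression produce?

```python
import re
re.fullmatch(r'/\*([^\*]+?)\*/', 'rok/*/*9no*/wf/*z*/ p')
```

For `fullmatch`, every character of the input must be accounted for by the pattern.
Here the string isn't matched end-to-end, so the call returns None.

None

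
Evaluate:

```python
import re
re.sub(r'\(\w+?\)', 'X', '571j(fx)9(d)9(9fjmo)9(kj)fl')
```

'571jX9X9X9Xfl'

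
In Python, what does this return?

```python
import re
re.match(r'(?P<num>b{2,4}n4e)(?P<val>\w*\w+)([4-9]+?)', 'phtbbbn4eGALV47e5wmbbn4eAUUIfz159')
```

None

This matches 2 to 4 of the literal 'b', then the literal 'n4e' (captured as 'num'); then zero or more of a word character, then one or more of a word character (captured as 'val'); then one or more of a character in [4-9] (lazy) (captured).
`match` is anchored at position 0; if the pattern doesn't fit there, it returns None.
Here position 0 doesn't satisfy it, so the call returns None.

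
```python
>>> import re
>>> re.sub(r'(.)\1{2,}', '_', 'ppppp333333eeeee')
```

`\1` has to match the exact text group 1 already captured.
Matches: at [0:5] → 'ppppp'; at [5:11] → '333333'; at [11:16] → 'eeeee'.
Every occurrence is swapped for '_'.

'___'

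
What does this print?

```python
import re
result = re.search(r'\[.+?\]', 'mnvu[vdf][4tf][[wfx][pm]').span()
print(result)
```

`re.search` scans for the first position where the pattern succeeds.
The match spans [4:9] → '[vdf]'.

(4, 9)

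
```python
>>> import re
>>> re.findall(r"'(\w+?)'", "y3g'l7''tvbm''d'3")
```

['l7', 'tvbm', 'd']

Walking the string: at [3:7] match "'l7'", group 1 = 'l7'; at [7:13] match "'tvbm'", group 1 = 'tvbm'; at [13:16] match "'d'", group 1 = 'd'.
One capturing group, so `findall` returns just the captured substring from each match — 3 in all.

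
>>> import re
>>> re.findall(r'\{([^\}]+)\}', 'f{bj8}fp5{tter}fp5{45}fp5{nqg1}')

['bj8', 'tter', '45', 'nqg1']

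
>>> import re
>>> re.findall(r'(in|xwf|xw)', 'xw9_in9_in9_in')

['xw', 'in', 'in', 'in']

Because there's exactly one group, `findall` drops the full match and keeps group 1 from each hit.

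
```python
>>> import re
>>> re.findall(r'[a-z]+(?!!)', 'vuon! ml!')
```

['vuo', 'm']

Because the assertion is negative and zero-width, positions next to the forbidden text are skipped.
Matches: at [0:3] → 'vuo'; at [6:7] → 'm'.
No capturing groups, so `findall` returns the 2 full match strings.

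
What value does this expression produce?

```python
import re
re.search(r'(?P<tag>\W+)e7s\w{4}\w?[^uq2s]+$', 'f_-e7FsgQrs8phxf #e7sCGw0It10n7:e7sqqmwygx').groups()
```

(':',)

The match spans [31:42] → ':e7sqqmwygx'.
Captured: group 1 = ':'.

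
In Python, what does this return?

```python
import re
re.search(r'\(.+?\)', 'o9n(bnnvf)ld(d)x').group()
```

'(bnnvf)'

The match spans [3:10] → '(bnnvf)'.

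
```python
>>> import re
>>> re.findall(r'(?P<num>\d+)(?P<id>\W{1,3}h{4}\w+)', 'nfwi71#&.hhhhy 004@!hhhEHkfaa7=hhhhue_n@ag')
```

This matches one or more of a digit (captured as 'num'); then 1 to 3 of a non-word character, then exactly 4 of the literal 'h', then one or more of a word character (captured as 'id').
Matches: at [4:14] match '71#&.hhhhy', groups = ('71', '#&.hhhhy'); at [29:39] match '7=hhhhue_n', groups = ('7', '=hhhhue_n').
`findall` packs the 2 group values into a tuple for every match.

[('71', '#&.hhhhy'), ('7', '=hhhhue_n')]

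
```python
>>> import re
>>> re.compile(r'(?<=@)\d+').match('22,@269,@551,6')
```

None

`re.match` won't scan ahead — the pattern has to work from the very first character.
Here position 0 doesn't satisfy it, so the call returns None.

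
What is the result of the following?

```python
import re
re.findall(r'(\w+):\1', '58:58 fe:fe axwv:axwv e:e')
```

After group 1 captures some text, `\1` only succeeds where that same text appears again.
Scanning left to right: at [0:5] match '58:58', group 1 = '58'; at [6:11] match 'fe:fe', group 1 = 'fe'; at [12:21] match 'axwv:axwv', group 1 = 'axwv'; at [22:25] match 'e:e', group 1 = 'e'.
With a single group, `findall` returns only what that group captured — 4 items.

['58', 'fe', 'axwv', 'e']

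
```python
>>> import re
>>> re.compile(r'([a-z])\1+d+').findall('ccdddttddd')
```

['c', 't']

After group 1 captures some text, `\1` only succeeds where that same text appears again.
Scanning left to right: at [0:5] match 'ccddd', group 1 = 'c'; at [5:10] match 'ttddd', group 1 = 't'.
One capturing group, so `findall` returns just the captured substring from each match — 2 in all.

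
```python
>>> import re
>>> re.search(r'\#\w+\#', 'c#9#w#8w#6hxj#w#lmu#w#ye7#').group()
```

'#9#'

The match spans [1:4] → '#9#'.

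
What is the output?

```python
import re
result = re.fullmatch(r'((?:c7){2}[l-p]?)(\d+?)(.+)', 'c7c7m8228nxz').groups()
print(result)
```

('c7c7m', '8', '228nxz')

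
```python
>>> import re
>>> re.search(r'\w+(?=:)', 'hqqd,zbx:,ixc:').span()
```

The positive lookaround only admits positions where the adjacent text matches; those characters stay outside the span.
`re.search` scans for the first position where the pattern succeeds.
The match spans [5:8] → 'zbx'.

(5, 8)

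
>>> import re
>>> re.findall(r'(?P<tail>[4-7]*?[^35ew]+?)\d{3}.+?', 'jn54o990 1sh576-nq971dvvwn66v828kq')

['54o', '1sh', 'nq', 'n66v']

This matches zero or more of a character in [4-7] (lazy), then one or more of any character except [35ew] (lazy) (captured as 'tail'); then exactly 3 of a digit, then one or more of any character (lazy).
With the lazy modifier that quantifier settles for the fewest repetitions that let the rest of the pattern succeed (the atoms after it are unaffected and can still be greedy).
Matches: at [2:9] match '54o990 ', group 1 = '54o'; at [9:16] match '1sh576-', group 1 = '1sh'; at [16:22] match 'nq971d', group 1 = 'nq'; at [25:33] match 'n66v828k', group 1 = 'n66v'.
`findall` collects group 1 from each match (4 total).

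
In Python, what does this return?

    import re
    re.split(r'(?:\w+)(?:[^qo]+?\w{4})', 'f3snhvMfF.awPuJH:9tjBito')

['', '', 'ito']

Lazy quantifiers expand one character at a time until the remainder of the pattern can match.
Splitting on the pattern gives 3 pieces.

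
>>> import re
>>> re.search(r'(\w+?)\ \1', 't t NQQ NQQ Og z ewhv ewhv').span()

(0, 3)

After group 1 captures some text, `\1` only succeeds where that same text appears again.
The match spans [0:3] → 't t'.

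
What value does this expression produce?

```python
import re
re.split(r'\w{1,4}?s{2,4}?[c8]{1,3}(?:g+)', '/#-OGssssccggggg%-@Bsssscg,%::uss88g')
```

This matches 1 to 4 of a word character (lazy), then 2 to 4 of the literal 's' (lazy), then 1 to 3 of one of [c8]; then one or more of a literal 'g' (non-capturing group).
Matches to split on: at [3:16] → 'OGssssccggggg'; at [19:26] → 'Bsssscg'; at [30:36] → 'uss88g'.
`split` removes every match and returns the 4 fragments in between.

['/#-', '%-@', ',%::', '']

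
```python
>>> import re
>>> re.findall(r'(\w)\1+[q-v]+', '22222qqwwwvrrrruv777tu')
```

`\1` has to match the exact text group 1 already captured.
Matches: at [0:7] match '22222qq', group 1 = '2'; at [7:17] match 'wwwvrrrruv', group 1 = 'w'; at [17:22] match '777tu', group 1 = '7'.
One capturing group, so `findall` returns just the captured substring from each match — 3 in all.

['2', 'w', '7']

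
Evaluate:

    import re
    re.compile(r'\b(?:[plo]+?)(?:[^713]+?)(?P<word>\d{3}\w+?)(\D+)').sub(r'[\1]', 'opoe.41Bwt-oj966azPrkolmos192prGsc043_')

This matches a word boundary (`\b`, zero-width); then one or more of one of [plo] (lazy) (non-capturing group); then one or more of any character except [713] (lazy) (non-capturing group); then exactly 3 of a digit, then one or more of a word character (lazy) (captured as 'word'); then one or more of a non-digit (captured).
Each match is replaced using the text its own group 1 captured.

'opoe.41Bwt-[966a]192prGsc043_'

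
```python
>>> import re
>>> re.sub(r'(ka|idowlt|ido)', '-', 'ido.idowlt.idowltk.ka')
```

'-.-.-k.-'

Alternation tries branches left to right and keeps the first one that lets the overall match succeed at that position.
Matches: at [0:3] → 'ido'; at [4:10] → 'idowlt'; at [11:17] → 'idowlt'; at [19:21] → 'ka'.
Every occurrence is swapped for '-'.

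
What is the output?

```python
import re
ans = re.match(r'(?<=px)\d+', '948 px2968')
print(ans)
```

None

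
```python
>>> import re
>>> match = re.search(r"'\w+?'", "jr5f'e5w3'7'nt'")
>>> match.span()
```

(4, 10)

The match spans [4:10] → "'e5w3'".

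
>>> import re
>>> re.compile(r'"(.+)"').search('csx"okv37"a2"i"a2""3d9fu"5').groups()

`search` walks the string left to right and returns the first match it finds.
The match spans [3:25] → '"okv37"a2"i"a2""3d9fu"'.
Captured: group 1 = 'okv37"a2"i"a2""3d9fu'.

('okv37"a2"i"a2""3d9fu',)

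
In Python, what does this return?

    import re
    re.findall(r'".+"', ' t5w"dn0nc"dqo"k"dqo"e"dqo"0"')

['"dn0nc"dqo"k"dqo"e"dqo"0"']

Scanning left to right: at [4:29] → '"dn0nc"dqo"k"dqo"e"dqo"0"'.
With no groups in the pattern, `findall` gives back each whole match — 1 here.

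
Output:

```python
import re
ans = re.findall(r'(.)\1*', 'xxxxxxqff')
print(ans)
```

['x', 'q', 'f']

`\1` is not a pattern — it's the concrete string captured by group 1, re-applied verbatim.
Matches: at [0:6] match 'xxxxxx', group 1 = 'x'; at [6:7] match 'q', group 1 = 'q'; at [7:9] match 'ff', group 1 = 'f'.
`findall` collects group 1 from each match (3 total).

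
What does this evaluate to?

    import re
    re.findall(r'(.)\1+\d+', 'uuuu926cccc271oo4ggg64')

['u', 'c', 'o', 'g']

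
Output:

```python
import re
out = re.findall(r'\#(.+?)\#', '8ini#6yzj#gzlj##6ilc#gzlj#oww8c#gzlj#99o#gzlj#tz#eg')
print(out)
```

['6yzj', '#6ilc', 'oww8c', '99o', 'tz']

Because the quantifier is non-greedy, it stops expanding at the earliest point where the rest of the pattern can succeed.
Because there's exactly one group, `findall` drops the full match and keeps group 1 from each hit.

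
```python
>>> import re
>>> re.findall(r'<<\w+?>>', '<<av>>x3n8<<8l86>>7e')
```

Scanning left to right: at [0:6] → '<<av>>'; at [10:18] → '<<8l86>>'.
With no groups in the pattern, `findall` gives back each whole match — 2 here.

['<<av>>', '<<8l86>>']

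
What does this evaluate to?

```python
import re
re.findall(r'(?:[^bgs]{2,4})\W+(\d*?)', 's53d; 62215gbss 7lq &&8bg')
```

['', '']

Pattern: 2 to 4 of any character except [bgs] (non-capturing group); then one or more of a non-word character; then zero or more of a digit (lazy) (captured).
The `?` after the quantifier makes it lazy — it takes as little as possible before letting the rest of the pattern try.
Matches: at [1:6] match '53d; ', group 1 = ''; at [15:22] match ' 7lq &&', group 1 = ''.
With a single group, `findall` returns only what that group captured — 2 items.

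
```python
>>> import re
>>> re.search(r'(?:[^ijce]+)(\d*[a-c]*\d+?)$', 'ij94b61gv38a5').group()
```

This matches one or more of any character except [ijce] (non-capturing group); then zero or more of a digit, then zero or more of a character in [a-c], then one or more of a digit (lazy) (captured); then anchored at the end.
`re.search` tries every starting position until one works.
The match spans [2:13] → '94b61gv38a5'.
Captured: group 1 = '5'.

'94b61gv38a5'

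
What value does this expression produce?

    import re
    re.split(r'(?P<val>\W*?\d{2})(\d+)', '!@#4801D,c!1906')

['', '!@#48', '01', 'D,c', '!19', '06', '']

Pattern: zero or more of a non-word character (lazy), then exactly 2 of a digit (captured as 'val'); then one or more of a digit (captured).
Matches to split on: at [0:7] → '!@#4801'; at [10:15] → '!1906'.
The group in the pattern means `split` returns the separators' captures alongside the pieces.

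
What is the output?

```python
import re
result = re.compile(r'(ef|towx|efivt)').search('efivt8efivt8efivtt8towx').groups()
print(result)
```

('ef',)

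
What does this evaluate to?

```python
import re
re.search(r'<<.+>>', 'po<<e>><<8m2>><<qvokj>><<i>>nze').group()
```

The match spans [2:28] → '<<e>><<8m2>><<qvokj>><<i>>'.

'<<e>><<8m2>><<qvokj>><<i>>'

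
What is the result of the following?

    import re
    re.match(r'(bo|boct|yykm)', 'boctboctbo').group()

'bo'

`match` is anchored at position 0; if the pattern doesn't fit there, it returns None.
The match spans [0:2] → 'bo'.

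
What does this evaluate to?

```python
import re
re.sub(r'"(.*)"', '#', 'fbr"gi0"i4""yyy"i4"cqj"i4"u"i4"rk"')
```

Matches: at [3:34] → '"gi0"i4""yyy"i4"cqj"i4"u"i4"rk"'.
Each match is replaced by '#'.

'fbr#'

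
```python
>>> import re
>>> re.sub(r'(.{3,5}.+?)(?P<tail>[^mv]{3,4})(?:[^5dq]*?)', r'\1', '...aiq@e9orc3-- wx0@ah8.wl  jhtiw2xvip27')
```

Each match is replaced using the text its own group 1 captured.

'...aiqrc3-- ah8.wltiw2xv'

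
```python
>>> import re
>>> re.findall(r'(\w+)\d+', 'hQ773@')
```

This matches one or more of a word character (captured); then one or more of a digit.
Scanning left to right: at [0:5] match 'hQ773', group 1 = 'hQ77'.
One capturing group, so `findall` returns just the captured substring from the one match — 1 in all.

['hQ77']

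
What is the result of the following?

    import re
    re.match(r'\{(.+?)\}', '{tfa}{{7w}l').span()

(0, 5)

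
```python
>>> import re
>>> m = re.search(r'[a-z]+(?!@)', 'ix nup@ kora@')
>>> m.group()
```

'ix'

`(?!…)`/`(?<!…)` only lets a position through if the neighbouring text does NOT match; no characters are consumed.
The match spans [0:2] → 'ix'.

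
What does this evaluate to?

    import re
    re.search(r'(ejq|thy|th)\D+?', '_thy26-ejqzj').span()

`search` walks the string left to right and returns the first match it finds.
The match spans [1:4] → 'thy'.
Captured: group 1 = 'th'.

(1, 4)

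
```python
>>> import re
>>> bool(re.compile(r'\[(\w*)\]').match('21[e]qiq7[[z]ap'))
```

False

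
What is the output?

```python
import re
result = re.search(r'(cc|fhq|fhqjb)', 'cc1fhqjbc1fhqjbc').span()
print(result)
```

`search` walks the string left to right and returns the first match it finds.
The match spans [0:2] → 'cc'.
Captured: group 1 = 'cc'.

(0, 2)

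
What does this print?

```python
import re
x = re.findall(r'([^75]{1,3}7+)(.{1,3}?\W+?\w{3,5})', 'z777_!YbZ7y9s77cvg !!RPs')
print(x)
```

This matches 1 to 3 of any character except [75], then one or more of a literal '7' (captured); then 1 to 3 of any character (lazy), then one or more of a non-word character (lazy), then 3 to 5 of a word character (captured).
Matches: at [0:11] match 'z777_!YbZ7y', groups = ('z777', '_!YbZ7y'); at [11:24] match '9s77cvg !!RPs', groups = ('9s77', 'cvg !!RPs').
With 2 capturing groups, `findall` returns a 2-tuple per match.

[('z777', '_!YbZ7y'), ('9s77', 'cvg !!RPs')]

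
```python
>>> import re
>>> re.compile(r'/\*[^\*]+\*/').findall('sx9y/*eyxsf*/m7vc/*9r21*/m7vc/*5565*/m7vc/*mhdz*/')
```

['/*eyxsf*/', '/*9r21*/', '/*5565*/', '/*mhdz*/']

No capturing groups, so `findall` returns the 4 full match strings.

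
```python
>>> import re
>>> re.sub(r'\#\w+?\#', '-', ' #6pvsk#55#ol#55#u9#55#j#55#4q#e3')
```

`sub` substitutes '-' at each match site.

' -55-55-55-55-e3'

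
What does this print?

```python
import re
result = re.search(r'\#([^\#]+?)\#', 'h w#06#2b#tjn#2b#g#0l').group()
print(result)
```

#06#

The match spans [3:7] → '#06#'.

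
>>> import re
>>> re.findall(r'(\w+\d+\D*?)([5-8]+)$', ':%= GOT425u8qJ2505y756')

[('GOT425u8qJ2505y75', '6')]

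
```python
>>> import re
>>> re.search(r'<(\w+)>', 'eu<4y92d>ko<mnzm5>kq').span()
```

(2, 9)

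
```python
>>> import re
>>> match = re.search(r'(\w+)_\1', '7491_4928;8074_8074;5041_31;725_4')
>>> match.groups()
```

The backreference `\1` re-matches whatever the first group consumed, character for character.
`re.search` tries every starting position until one works.
The match spans [10:19] → '8074_8074'.
Captured: group 1 = '8074'.

('8074',)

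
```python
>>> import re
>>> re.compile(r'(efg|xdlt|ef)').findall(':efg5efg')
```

['efg', 'efg']

Alternation tries branches left to right and keeps the first one that lets the overall match succeed at that position.
Scanning left to right: at [1:4] match 'efg', group 1 = 'efg'; at [5:8] match 'efg', group 1 = 'efg'.
One capturing group, so `findall` returns just the captured substring from each match — 2 in all.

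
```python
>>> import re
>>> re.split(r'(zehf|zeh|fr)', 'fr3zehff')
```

`|` is ordered: at each position the engine commits to the first alternative that works.
Matches to split on: at [0:2] → 'fr'; at [3:7] → 'zehf'.
Because the pattern has a capturing group, `split` also inserts each captured text between the pieces.

['', 'fr', '3', 'zehf', 'f']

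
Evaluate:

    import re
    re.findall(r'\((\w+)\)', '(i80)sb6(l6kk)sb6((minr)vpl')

['i80', 'l6kk', 'minr']

`findall` collects group 1 from each match (3 total).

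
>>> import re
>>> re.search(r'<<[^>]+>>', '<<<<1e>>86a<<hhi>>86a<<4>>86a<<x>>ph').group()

'<<<<1e>>'

The match spans [0:8] → '<<<<1e>>'.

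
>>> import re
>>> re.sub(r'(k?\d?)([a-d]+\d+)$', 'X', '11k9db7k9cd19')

'11k9db7X'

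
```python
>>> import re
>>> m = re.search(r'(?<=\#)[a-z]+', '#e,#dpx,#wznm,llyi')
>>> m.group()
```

'e'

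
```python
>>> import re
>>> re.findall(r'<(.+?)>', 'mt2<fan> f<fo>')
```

['fan', 'fo']

Because there's exactly one group, `findall` drops the full match and keeps group 1 from each hit.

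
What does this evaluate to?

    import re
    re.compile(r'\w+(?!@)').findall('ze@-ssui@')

Because the assertion is negative and zero-width, positions next to the forbidden text are skipped.
Scanning left to right: at [0:1] → 'z'; at [4:7] → 'ssu'.
No capturing groups, so `findall` returns the 2 full match strings.

['z', 'ssu']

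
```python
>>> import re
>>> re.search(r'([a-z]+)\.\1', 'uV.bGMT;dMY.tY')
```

None

`\1` is not a pattern — it's the concrete string captured by group 1, re-applied verbatim.
`re.search` tries every starting position until one works.
Here no position works, so the call returns None.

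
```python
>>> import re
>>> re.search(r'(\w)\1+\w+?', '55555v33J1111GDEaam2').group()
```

The backreference `\1` re-matches whatever the first group consumed, character for character.
The match spans [0:6] → '55555v'.

'55555v'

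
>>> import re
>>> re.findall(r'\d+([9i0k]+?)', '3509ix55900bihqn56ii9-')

['i', '0', 'i']

A non-greedy quantifier consumes as few characters as it can — just enough that the remainder of the pattern still matches from where it stops; whatever follows it matches normally.
With a single group, `findall` returns only what that group captured — 3 items.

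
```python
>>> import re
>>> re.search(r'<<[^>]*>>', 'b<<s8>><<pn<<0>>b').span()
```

(1, 7)

`re.search` tries every starting position until one works.
The match spans [1:7] → '<<s8>>'.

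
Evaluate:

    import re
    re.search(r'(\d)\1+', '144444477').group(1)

The match spans [1:7] → '444444'.
Captured: group 1 = '4'.

'4'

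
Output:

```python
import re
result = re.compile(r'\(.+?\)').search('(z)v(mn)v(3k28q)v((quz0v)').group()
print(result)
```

Because the quantifier is non-greedy, it stops expanding at the earliest point where the rest of the pattern can succeed.
`re.search` tries every starting position until one works.
The match spans [0:3] → '(z)'.

(z)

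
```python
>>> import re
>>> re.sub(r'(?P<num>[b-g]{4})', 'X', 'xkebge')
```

`sub` substitutes 'X' at each match site.

'xkX'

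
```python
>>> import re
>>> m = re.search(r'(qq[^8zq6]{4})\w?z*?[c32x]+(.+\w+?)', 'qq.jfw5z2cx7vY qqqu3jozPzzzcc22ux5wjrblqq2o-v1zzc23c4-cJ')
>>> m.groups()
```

The pattern matches the literal 'qq', then exactly 4 of any character except [8zq6] (captured); then optionally a word character, then zero or more of the literal 'z' (lazy), then one or more of one of [c32x]; then one or more of any character, then one or more of a word character (lazy) (captured).
`re.search` scans for the first position where the pattern succeeds.
The match spans [0:56] → 'qq.jfw5z2cx7vY qqqu3jozPzzzcc22ux5wjrblqq2o-v1zzc23c4-cJ'.
Captured: group 1 = 'qq.jfw', group 2 = '7vY qqqu3jozPzzzcc22ux5wjrblqq2o-v1zzc23c4-cJ'.

('qq.jfw', '7vY qqqu3jozPzzzcc22ux5wjrblqq2o-v1zzc23c4-cJ')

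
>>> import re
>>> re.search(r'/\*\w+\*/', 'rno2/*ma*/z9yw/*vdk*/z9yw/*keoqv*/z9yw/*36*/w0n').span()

`re.search` tries every starting position until one works.
The match spans [4:10] → '/*ma*/'.

(4, 10)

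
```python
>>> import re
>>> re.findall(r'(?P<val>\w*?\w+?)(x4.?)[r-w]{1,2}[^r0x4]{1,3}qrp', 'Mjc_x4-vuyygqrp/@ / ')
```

[('Mjc_', 'x4-')]

The pattern matches zero or more of a word character (lazy), then one or more of a word character (lazy) (captured as 'val'); then the literal 'x4', then optionally any character (captured); then 1 to 2 of a character in [r-w], then 1 to 3 of any character except [r0x4], then the literal 'qrp'.
Matches: at [0:15] match 'Mjc_x4-vuyygqrp', groups = ('Mjc_', 'x4-').
Multiple groups make `findall` return tuples — one 2-tuple for the one match.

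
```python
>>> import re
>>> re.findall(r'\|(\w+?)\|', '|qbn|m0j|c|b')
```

['qbn', 'c']

One capturing group, so `findall` returns just the captured substring from each match — 2 in all.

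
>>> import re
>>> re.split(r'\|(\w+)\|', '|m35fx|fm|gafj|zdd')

['', 'm35fx', 'fm', 'gafj', 'zdd']

Matches to split on: at [0:7] → '|m35fx|'; at [9:15] → '|gafj|'.
With a capturing group present, the delimiter's captured portion is kept in the result list.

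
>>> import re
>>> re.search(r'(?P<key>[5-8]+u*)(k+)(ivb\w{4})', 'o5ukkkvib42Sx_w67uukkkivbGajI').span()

The pattern matches one or more of a character in [5-8], then zero or more of a literal 'u' (captured as 'key'); then one or more of a literal 'k' (captured); then the literal 'ivb', then exactly 4 of a word character (captured).
`search` walks the string left to right and returns the first match it finds.
The match spans [15:29] → '67uukkkivbGajI'.
Captured: group 1 = '67uu', group 2 = 'kkk', group 3 = 'ivbGajI'.

(15, 29)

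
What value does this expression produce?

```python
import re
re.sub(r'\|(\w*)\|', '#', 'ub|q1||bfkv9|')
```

'ub##'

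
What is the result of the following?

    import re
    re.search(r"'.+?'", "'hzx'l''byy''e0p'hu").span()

(0, 5)

Lazy quantifiers expand one character at a time until the remainder of the pattern can match.
`re.search` tries every starting position until one works.
The match spans [0:5] → "'hzx'".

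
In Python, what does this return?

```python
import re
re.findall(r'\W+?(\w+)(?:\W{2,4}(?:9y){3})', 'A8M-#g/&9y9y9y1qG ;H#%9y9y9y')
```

['g', 'H']

This matches one or more of a non-word character (lazy); then one or more of a word character (captured); then 2 to 4 of a non-word character, then the literal '9y' repeated 3 times (non-capturing group).
Walking the string: at [3:14] match '-#g/&9y9y9y', group 1 = 'g'; at [17:28] match ' ;H#%9y9y9y', group 1 = 'H'.
With a single group, `findall` returns only what that group captured — 2 items.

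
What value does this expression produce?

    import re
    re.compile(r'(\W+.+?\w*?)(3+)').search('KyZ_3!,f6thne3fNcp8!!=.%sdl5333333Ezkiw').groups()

The pattern matches one or more of a non-word character, then one or more of any character (lazy), then zero or more of a word character (lazy) (captured); then one or more of a literal '3' (captured).
Unlike `match`, `search` isn't anchored — it looks for the pattern anywhere in the string.
The match spans [5:14] → '!,f6thne3'.
Captured: group 1 = '!,f6thne', group 2 = '3'.

('!,f6thne', '3')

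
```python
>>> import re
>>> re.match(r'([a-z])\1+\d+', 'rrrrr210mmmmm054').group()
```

`match` is anchored at position 0; if the pattern doesn't fit there, it returns None.
The match spans [0:8] → 'rrrrr210'.

'rrrrr210'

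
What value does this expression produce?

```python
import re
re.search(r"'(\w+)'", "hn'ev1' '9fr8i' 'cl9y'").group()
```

"'ev1'"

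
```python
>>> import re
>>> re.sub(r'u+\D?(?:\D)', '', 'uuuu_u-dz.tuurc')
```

'-dz.t'

This matches one or more of the literal 'u', then optionally a non-digit; then a non-digit (non-capturing group).
`sub` substitutes '' at each match site.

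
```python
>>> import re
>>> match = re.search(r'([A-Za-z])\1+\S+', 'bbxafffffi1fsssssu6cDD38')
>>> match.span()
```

After group 1 captures some text, `\1` only succeeds where that same text appears again.
The match spans [0:24] → 'bbxafffffi1fsssssu6cDD38'.

(0, 24)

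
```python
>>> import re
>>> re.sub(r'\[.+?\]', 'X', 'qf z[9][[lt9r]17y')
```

Because the quantifier is non-greedy, it stops expanding at the earliest point where the rest of the pattern can succeed.
Matches: at [4:7] → '[9]'; at [7:14] → '[[lt9r]'.
Every occurrence is swapped for 'X'.

'qf zXX17y'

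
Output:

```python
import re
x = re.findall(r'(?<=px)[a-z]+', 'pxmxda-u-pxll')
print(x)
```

Lookahead/lookbehind check context without consuming it, so the matched span excludes the asserted characters.
Walking the string: at [2:6] → 'mxda'; at [11:13] → 'll'.
No capturing groups, so `findall` returns the 2 full match strings.

['mxda', 'll']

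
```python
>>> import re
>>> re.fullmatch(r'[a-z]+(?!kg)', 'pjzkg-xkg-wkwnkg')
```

None

`re.fullmatch` is like wrapping the pattern in `^…$` (in single-line mode).
Here there's no way to consume every character, so the call returns None.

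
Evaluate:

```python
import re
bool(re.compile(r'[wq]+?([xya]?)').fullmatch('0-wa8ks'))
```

This matches one or more of one of [wq] (lazy); then optionally one of [xya] (captured).
`re.fullmatch` is like wrapping the pattern in `^…$` (in single-line mode).
Here the string isn't matched end-to-end, so the call returns None, and `bool(None)` is False.

False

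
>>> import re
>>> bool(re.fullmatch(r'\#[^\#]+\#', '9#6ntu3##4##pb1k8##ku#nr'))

`re.fullmatch` requires the pattern to consume the entire string.
Here the string isn't matched end-to-end, so the call returns None, and `bool(None)` is False.

False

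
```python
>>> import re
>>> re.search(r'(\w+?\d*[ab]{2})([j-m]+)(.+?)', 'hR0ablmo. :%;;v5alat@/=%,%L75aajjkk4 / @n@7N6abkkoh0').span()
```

(0, 8)

Pattern: one or more of a word character (lazy), then zero or more of a digit, then exactly 2 of one of [ab] (captured); then one or more of a character in [j-m] (captured); then one or more of any character (lazy) (captured).
Because the quantifier is non-greedy, it stops expanding at the earliest point where the rest of the pattern can succeed.
`re.search` tries every starting position until one works.
The match spans [0:8] → 'hR0ablmo'.
Captured: group 1 = 'hR0ab', group 2 = 'lm', group 3 = 'o'.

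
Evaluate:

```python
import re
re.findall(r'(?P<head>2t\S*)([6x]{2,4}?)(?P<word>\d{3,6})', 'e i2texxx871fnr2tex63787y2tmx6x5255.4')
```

[('2texxx871fnr2tex63787y2tmx', '6x', '5255')]

Pattern: the literal '2t', then zero or more of a non-whitespace character (captured as 'head'); then 2 to 4 of one of [6x] (lazy) (captured); then 3 to 6 of a digit (captured as 'word').
Walking the string: at [3:35] match '2texxx871fnr2tex63787y2tmx6x5255', groups = ('2texxx871fnr2tex63787y2tmx', '6x', '5255').
Multiple groups make `findall` return tuples — one 3-tuple for the one match.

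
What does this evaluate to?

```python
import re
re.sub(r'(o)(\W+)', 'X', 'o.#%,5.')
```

'X5.'

`sub` substitutes 'X' at each match site.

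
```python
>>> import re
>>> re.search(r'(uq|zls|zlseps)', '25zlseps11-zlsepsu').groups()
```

`|` is ordered: at each position the engine commits to the first alternative that works.
`search` walks the string left to right and returns the first match it finds.
The match spans [2:5] → 'zls'.
Captured: group 1 = 'zls'.

('zls',)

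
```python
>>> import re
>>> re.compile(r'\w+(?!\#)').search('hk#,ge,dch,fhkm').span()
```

(0, 1)

`(?!…)`/`(?<!…)` only lets a position through if the neighbouring text does NOT match; no characters are consumed.
The match spans [0:1] → 'h'.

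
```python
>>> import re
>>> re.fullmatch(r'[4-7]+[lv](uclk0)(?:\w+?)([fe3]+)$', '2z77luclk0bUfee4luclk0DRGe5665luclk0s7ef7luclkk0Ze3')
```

None

This matches one or more of a character in [4-7]; then one of [lv]; then the literal 'ucl', then the literal 'k0' (captured); then one or more of a word character (lazy) (non-capturing group); then one or more of one of [fe3] (captured); then anchored at the end.
`fullmatch` succeeds only if the pattern covers the string from start to end.
Here there's no way to consume every character, so the call returns None.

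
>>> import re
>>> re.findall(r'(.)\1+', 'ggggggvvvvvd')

`\1` is not a pattern — it's the concrete string captured by group 1, re-applied verbatim.
One capturing group, so `findall` returns just the captured substring from each match — 2 in all.

['g', 'v']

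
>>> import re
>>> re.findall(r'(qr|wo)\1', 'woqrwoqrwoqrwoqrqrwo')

['qr']

`\1` has to match the exact text group 1 already captured.
Because there's exactly one group, `findall` drops the full match and keeps group 1 from the one hit.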